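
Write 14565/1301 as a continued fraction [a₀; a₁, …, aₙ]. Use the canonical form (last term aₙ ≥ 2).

14565 = 11*1301 + 254
1301 = 5*254 + 31
254 = 8*31 + 6
31 = 5*6 + 1
6 = 6*1 + 0  (stop)
So 14565/1301 = [11; 5, 8, 5, 6].

[11; 5, 8, 5, 6]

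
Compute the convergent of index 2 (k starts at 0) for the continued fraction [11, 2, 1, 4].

Using pₖ = aₖpₖ₋₁ + pₖ₋₂, qₖ = aₖqₖ₋₁ + qₖ₋₂ (with p₋₁=1, p₋₂=0, q₋₁=0, q₋₂=1):
  k=0: a=11, p=11, q=1
  k=1: a=2, p=23, q=2
  k=2: a=1, p=34, q=3

34/3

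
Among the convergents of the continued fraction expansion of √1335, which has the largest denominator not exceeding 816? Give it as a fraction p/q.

√1335 = [36; 1, 1, 6, 7, 6, 1, 1, 72, …] (period length 8).
Convergents:
  p_0/q_0 = 36/1
  p_1/q_1 = 37/1
  p_2/q_2 = 73/2
  p_3/q_3 = 475/13
  p_4/q_4 = 3398/93
  p_5/q_5 = 20863/571
  p_6/q_6 = 24261/664
  p_7/q_7 = 45124/1235
q_6 = 664 ≤ 816 < 1235 = q_7, so the answer is 24261/664.

24261/664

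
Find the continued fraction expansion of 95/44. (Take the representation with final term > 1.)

95 = 2*44 + 7
44 = 6*7 + 2
7 = 3*2 + 1
2 = 2*1 + 0  (stop)
So 95/44 = [2; 6, 3, 2].

[2; 6, 3, 2]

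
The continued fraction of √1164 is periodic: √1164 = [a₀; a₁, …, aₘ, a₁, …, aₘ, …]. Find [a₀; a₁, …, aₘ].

a₀ = ⌊√1164⌋ = 34.
With m₀=0, d₀=1 and mₖ₊₁ = dₖaₖ − mₖ, dₖ₊₁ = (n − mₖ₊₁²)/dₖ, aₖ₊₁ = ⌊(a₀+mₖ₊₁)/dₖ₊₁⌋:
  k=1: m=34, d=8, a=8
  k=2: m=30, d=33, a=1
  k=3: m=3, d=35, a=1
  k=4: m=32, d=4, a=16
  k=5: m=32, d=35, a=1
  k=6: m=3, d=33, a=1
  k=7: m=30, d=8, a=8
  k=8: m=34, d=1, a=68
d=1 and a=2a₀=68 at k=8, so the next step gives (m, d) = (34, 8) again — its k=1 value — and the period has length 8.

[34; 8, 1, 1, 16, 1, 1, 8, 68]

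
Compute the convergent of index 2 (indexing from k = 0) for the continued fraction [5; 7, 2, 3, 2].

77/15

Using pₖ = aₖpₖ₋₁ + pₖ₋₂, qₖ = aₖqₖ₋₁ + qₖ₋₂ (with p₋₁=1, p₋₂=0, q₋₁=0, q₋₂=1):
  k=0: a=5, p=5, q=1
  k=1: a=7, p=36, q=7
  k=2: a=2, p=77, q=15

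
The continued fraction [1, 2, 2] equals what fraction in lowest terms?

Using pₖ = aₖpₖ₋₁ + pₖ₋₂ and qₖ = aₖqₖ₋₁ + qₖ₋₂:
  k=0: a=1, p=1, q=1
  k=1: a=2, p=3, q=2
  k=2: a=2, p=7, q=5

7/5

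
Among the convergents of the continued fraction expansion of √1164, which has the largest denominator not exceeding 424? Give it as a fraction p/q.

√1164 = [34; 8, 1, 1, 16, 1, 1, 8, 68, …] (period length 8).
Convergents:
  p_0/q_0 = 34/1
  p_1/q_1 = 273/8
  p_2/q_2 = 307/9
  p_3/q_3 = 580/17
  p_4/q_4 = 9587/281
  p_5/q_5 = 10167/298
  p_6/q_6 = 19754/579
q_5 = 298 ≤ 424 < 579 = q_6, so the answer is 10167/298.

10167/298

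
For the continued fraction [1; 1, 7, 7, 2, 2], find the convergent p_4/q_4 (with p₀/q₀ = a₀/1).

Using pₖ = aₖpₖ₋₁ + pₖ₋₂, qₖ = aₖqₖ₋₁ + qₖ₋₂ (with p₋₁=1, p₋₂=0, q₋₁=0, q₋₂=1):
  k=0: a=1, p=1, q=1
  k=1: a=1, p=2, q=1
  k=2: a=7, p=15, q=8
  k=3: a=7, p=107, q=57
  k=4: a=2, p=229, q=122

229/122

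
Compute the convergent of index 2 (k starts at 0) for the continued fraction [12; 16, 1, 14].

Using pₖ = aₖpₖ₋₁ + pₖ₋₂, qₖ = aₖqₖ₋₁ + qₖ₋₂ (with p₋₁=1, p₋₂=0, q₋₁=0, q₋₂=1):
  k=0: a=12, p=12, q=1
  k=1: a=16, p=193, q=16
  k=2: a=1, p=205, q=17

205/17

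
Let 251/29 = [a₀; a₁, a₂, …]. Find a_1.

251 = 8·29 + 19   →  a_0 = 8
29 = 1·19 + 10   →  a_1 = 1

1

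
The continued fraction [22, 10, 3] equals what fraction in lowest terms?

Fold from the inside: start with 3/1.
  10 + 1/3 = 31/3
  22 + 3/31 = 685/31

685/31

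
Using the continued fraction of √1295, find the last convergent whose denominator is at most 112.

√1295 = [35; 1, 70, …] (period length 2).
Convergents:
  p_0/q_0 = 35/1
  p_1/q_1 = 36/1
  p_2/q_2 = 2555/71
  p_3/q_3 = 2591/72
  p_4/q_4 = 183925/5111
q_3 = 72 ≤ 112 < 5111 = q_4, so the answer is 2591/72.

2591/72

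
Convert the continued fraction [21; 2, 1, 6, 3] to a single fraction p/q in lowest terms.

1345/63

Fold from the inside: start with 3/1.
  6 + 1/3 = 19/3
  1 + 3/19 = 22/19
  2 + 19/22 = 63/22
  21 + 22/63 = 1345/63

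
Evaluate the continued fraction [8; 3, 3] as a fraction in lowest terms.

83/10

Fold from the inside: start with 3/1.
  3 + 1/3 = 10/3
  8 + 3/10 = 83/10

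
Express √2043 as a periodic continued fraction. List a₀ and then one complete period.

a₀ = ⌊√2043⌋ = 45.
With m₀=0, d₀=1 and mₖ₊₁ = dₖaₖ − mₖ, dₖ₊₁ = (n − mₖ₊₁²)/dₖ, aₖ₊₁ = ⌊(a₀+mₖ₊₁)/dₖ₊₁⌋:
  k=1: m=45, d=18, a=5
  k=2: m=45, d=1, a=90
d=1 and a=2a₀=90 at k=2, so the next step gives (m, d) = (45, 18) again — its k=1 value — and the period has length 2.

[45; 5, 90]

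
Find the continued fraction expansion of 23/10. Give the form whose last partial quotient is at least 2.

23 = 2×10 + 3
10 = 3×3 + 1
3 = 3×1 + 0  (stop)
So 23/10 = [2; 3, 3].

[2; 3, 3]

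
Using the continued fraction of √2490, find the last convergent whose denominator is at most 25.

√2490 = [49; 1, 8, 1, 98, …] (period length 4).
Convergents:
  p_0/q_0 = 49/1
  p_1/q_1 = 50/1
  p_2/q_2 = 449/9
  p_3/q_3 = 499/10
  p_4/q_4 = 49351/989
q_3 = 10 ≤ 25 < 989 = q_4, so the answer is 499/10.

499/10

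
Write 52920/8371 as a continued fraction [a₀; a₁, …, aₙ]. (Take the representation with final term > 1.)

52920 = 6*8371 + 2694
8371 = 3*2694 + 289
2694 = 9*289 + 93
289 = 3*93 + 10
93 = 9*10 + 3
10 = 3*3 + 1
3 = 3*1 + 0  (stop)
So 52920/8371 = [6; 3, 9, 3, 9, 3, 3].

[6; 3, 9, 3, 9, 3, 3]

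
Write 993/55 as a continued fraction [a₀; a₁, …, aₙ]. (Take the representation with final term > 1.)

[18; 18, 3]

993 = 18·55 + 3
55 = 18·3 + 1
3 = 3·1 + 0  (stop)
So 993/55 = [18; 18, 3].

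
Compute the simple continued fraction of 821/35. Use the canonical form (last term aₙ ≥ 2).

821 = 23×35 + 16
35 = 2×16 + 3
16 = 5×3 + 1
3 = 3×1 + 0  (stop)
So 821/35 = [23; 2, 5, 3].

[23; 2, 5, 3]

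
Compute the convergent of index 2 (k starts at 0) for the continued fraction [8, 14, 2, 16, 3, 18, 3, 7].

Using pₖ = aₖpₖ₋₁ + pₖ₋₂, qₖ = aₖqₖ₋₁ + qₖ₋₂ (with p₋₁=1, p₋₂=0, q₋₁=0, q₋₂=1):
  k=0: a=8, p=8, q=1
  k=1: a=14, p=113, q=14
  k=2: a=2, p=234, q=29

234/29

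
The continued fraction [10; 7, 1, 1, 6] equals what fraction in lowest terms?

Using pₖ = aₖpₖ₋₁ + pₖ₋₂ and qₖ = aₖqₖ₋₁ + qₖ₋₂:
  k=0: a=10, p=10, q=1
  k=1: a=7, p=71, q=7
  k=2: a=1, p=81, q=8
  k=3: a=1, p=152, q=15
  k=4: a=6, p=993, q=98

993/98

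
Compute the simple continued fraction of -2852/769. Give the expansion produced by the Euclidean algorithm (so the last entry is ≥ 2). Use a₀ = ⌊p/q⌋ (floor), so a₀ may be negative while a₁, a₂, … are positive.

-2852 = -4*769 + 224
769 = 3*224 + 97
224 = 2*97 + 30
97 = 3*30 + 7
30 = 4*7 + 2
7 = 3*2 + 1
2 = 2*1 + 0  (stop)
So -2852/769 = [-4; 3, 2, 3, 4, 3, 2].

[-4; 3, 2, 3, 4, 3, 2]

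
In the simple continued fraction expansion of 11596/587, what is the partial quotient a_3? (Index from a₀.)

13

11596 = 19·587 + 443   →  a_0 = 19
587 = 1·443 + 144   →  a_1 = 1
443 = 3·144 + 11   →  a_2 = 3
144 = 13·11 + 1   →  a_3 = 13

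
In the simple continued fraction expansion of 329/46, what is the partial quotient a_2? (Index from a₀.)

1

329 = 7·46 + 7   →  a_0 = 7
46 = 6·7 + 4   →  a_1 = 6
7 = 1·4 + 3   →  a_2 = 1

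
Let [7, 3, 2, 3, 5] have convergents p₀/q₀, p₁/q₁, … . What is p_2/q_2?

51/7

Using pₖ = aₖpₖ₋₁ + pₖ₋₂, qₖ = aₖqₖ₋₁ + qₖ₋₂ (with p₋₁=1, p₋₂=0, q₋₁=0, q₋₂=1):
  k=0: a=7, p=7, q=1
  k=1: a=3, p=22, q=3
  k=2: a=2, p=51, q=7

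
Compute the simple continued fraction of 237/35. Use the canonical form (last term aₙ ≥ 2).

237 = 6·35 + 27
35 = 1·27 + 8
27 = 3·8 + 3
8 = 2·3 + 2
3 = 1·2 + 1
2 = 2·1 + 0  (stop)
So 237/35 = [6; 1, 3, 2, 1, 2].

[6; 1, 3, 2, 1, 2]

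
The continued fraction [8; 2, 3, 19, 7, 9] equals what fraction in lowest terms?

73363/8703

Fold from the inside: start with 9/1.
  7 + 1/9 = 64/9
  19 + 9/64 = 1225/64
  3 + 64/1225 = 3739/1225
  2 + 1225/3739 = 8703/3739
  8 + 3739/8703 = 73363/8703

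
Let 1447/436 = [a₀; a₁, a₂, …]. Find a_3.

1447 = 3·436 + 139   →  a_0 = 3
436 = 3·139 + 19   →  a_1 = 3
139 = 7·19 + 6   →  a_2 = 7
19 = 3·6 + 1   →  a_3 = 3

3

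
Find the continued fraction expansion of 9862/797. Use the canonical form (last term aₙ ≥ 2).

9862 = 12·797 + 298
797 = 2·298 + 201
298 = 1·201 + 97
201 = 2·97 + 7
97 = 13·7 + 6
7 = 1·6 + 1
6 = 6·1 + 0  (stop)
So 9862/797 = [12; 2, 1, 2, 13, 1, 6].

[12; 2, 1, 2, 13, 1, 6]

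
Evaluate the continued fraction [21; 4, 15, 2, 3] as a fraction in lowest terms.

9327/439

Using pₖ = aₖpₖ₋₁ + pₖ₋₂ and qₖ = aₖqₖ₋₁ + qₖ₋₂:
  k=0: a=21, p=21, q=1
  k=1: a=4, p=85, q=4
  k=2: a=15, p=1296, q=61
  k=3: a=2, p=2677, q=126
  k=4: a=3, p=9327, q=439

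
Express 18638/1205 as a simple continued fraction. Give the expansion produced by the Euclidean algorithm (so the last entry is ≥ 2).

[15; 2, 7, 7, 1, 9]

18638 = 15×1205 + 563
1205 = 2×563 + 79
563 = 7×79 + 10
79 = 7×10 + 9
10 = 1×9 + 1
9 = 9×1 + 0  (stop)
So 18638/1205 = [15; 2, 7, 7, 1, 9].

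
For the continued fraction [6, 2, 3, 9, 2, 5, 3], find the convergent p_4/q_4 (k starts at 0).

881/137

Using pₖ = aₖpₖ₋₁ + pₖ₋₂, qₖ = aₖqₖ₋₁ + qₖ₋₂ (with p₋₁=1, p₋₂=0, q₋₁=0, q₋₂=1):
  k=0: a=6, p=6, q=1
  k=1: a=2, p=13, q=2
  k=2: a=3, p=45, q=7
  k=3: a=9, p=418, q=65
  k=4: a=2, p=881, q=137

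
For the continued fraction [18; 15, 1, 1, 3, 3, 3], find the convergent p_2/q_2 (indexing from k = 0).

289/16

Using pₖ = aₖpₖ₋₁ + pₖ₋₂, qₖ = aₖqₖ₋₁ + qₖ₋₂ (with p₋₁=1, p₋₂=0, q₋₁=0, q₋₂=1):
  k=0: a=18, p=18, q=1
  k=1: a=15, p=271, q=15
  k=2: a=1, p=289, q=16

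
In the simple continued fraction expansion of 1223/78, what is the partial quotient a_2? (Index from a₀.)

2

1223 = 15·78 + 53   →  a_0 = 15
78 = 1·53 + 25   →  a_1 = 1
53 = 2·25 + 3   →  a_2 = 2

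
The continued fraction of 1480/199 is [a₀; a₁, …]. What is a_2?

1480 = 7·199 + 87   →  a_0 = 7
199 = 2·87 + 25   →  a_1 = 2
87 = 3·25 + 12   →  a_2 = 3

3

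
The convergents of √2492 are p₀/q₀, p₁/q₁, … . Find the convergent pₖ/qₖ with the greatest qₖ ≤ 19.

√2492 = [49; 1, 11, 2, 24, 2, 11, 1, 98, …] (period length 8).
Convergents:
  p_0/q_0 = 49/1
  p_1/q_1 = 50/1
  p_2/q_2 = 599/12
  p_3/q_3 = 1248/25
q_2 = 12 ≤ 19 < 25 = q_3, so the answer is 599/12.

599/12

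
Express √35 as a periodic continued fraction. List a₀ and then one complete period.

[5; 1, 10]

a₀ = ⌊√35⌋ = 5.
With m₀=0, d₀=1 and mₖ₊₁ = dₖaₖ − mₖ, dₖ₊₁ = (n − mₖ₊₁²)/dₖ, aₖ₊₁ = ⌊(a₀+mₖ₊₁)/dₖ₊₁⌋:
  k=1: m=5, d=10, a=1
  k=2: m=5, d=1, a=10
d=1 and a=2a₀=10 at k=2, so the next step gives (m, d) = (5, 10) again — its k=1 value — and the period has length 2.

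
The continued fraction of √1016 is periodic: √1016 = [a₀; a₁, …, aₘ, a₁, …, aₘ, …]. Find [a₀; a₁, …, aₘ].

a₀ = ⌊√1016⌋ = 31.
With m₀=0, d₀=1 and mₖ₊₁ = dₖaₖ − mₖ, dₖ₊₁ = (n − mₖ₊₁²)/dₖ, aₖ₊₁ = ⌊(a₀+mₖ₊₁)/dₖ₊₁⌋:
  k=1: m=31, d=55, a=1
  k=2: m=24, d=8, a=6
  k=3: m=24, d=55, a=1
  k=4: m=31, d=1, a=62
d=1 and a=2a₀=62 at k=4, so the next step gives (m, d) = (31, 55) again — its k=1 value — and the period has length 4.

[31; 1, 6, 1, 62]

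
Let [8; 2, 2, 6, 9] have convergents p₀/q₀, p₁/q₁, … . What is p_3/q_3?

269/32

Using pₖ = aₖpₖ₋₁ + pₖ₋₂, qₖ = aₖqₖ₋₁ + qₖ₋₂ (with p₋₁=1, p₋₂=0, q₋₁=0, q₋₂=1):
  k=0: a=8, p=8, q=1
  k=1: a=2, p=17, q=2
  k=2: a=2, p=42, q=5
  k=3: a=6, p=269, q=32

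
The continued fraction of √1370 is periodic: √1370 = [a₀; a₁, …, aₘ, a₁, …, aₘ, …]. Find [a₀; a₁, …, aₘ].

[37; 74]

a₀ = ⌊√1370⌋ = 37.
With m₀=0, d₀=1 and mₖ₊₁ = dₖaₖ − mₖ, dₖ₊₁ = (n − mₖ₊₁²)/dₖ, aₖ₊₁ = ⌊(a₀+mₖ₊₁)/dₖ₊₁⌋:
  k=1: m=37, d=1, a=74
d=1 and a=2a₀=74 at k=1, so the next step gives (m, d) = (37, 1) again — its k=1 value — and the period has length 1.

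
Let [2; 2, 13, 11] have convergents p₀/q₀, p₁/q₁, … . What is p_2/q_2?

Using pₖ = aₖpₖ₋₁ + pₖ₋₂, qₖ = aₖqₖ₋₁ + qₖ₋₂ (with p₋₁=1, p₋₂=0, q₋₁=0, q₋₂=1):
  k=0: a=2, p=2, q=1
  k=1: a=2, p=5, q=2
  k=2: a=13, p=67, q=27

67/27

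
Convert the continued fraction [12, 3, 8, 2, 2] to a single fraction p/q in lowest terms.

1614/131

Fold from the inside: start with 2/1.
  2 + 1/2 = 5/2
  8 + 2/5 = 42/5
  3 + 5/42 = 131/42
  12 + 42/131 = 1614/131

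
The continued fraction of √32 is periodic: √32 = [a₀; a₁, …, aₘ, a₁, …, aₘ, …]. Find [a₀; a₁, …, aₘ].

a₀ = ⌊√32⌋ = 5.
With m₀=0, d₀=1 and mₖ₊₁ = dₖaₖ − mₖ, dₖ₊₁ = (n − mₖ₊₁²)/dₖ, aₖ₊₁ = ⌊(a₀+mₖ₊₁)/dₖ₊₁⌋:
  k=1: m=5, d=7, a=1
  k=2: m=2, d=4, a=1
  k=3: m=2, d=7, a=1
  k=4: m=5, d=1, a=10
d=1 and a=2a₀=10 at k=4, so the next step gives (m, d) = (5, 7) again — its k=1 value — and the period has length 4.

[5; 1, 1, 1, 10]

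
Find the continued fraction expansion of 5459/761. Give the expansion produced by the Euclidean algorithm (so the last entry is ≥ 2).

5459 = 7·761 + 132
761 = 5·132 + 101
132 = 1·101 + 31
101 = 3·31 + 8
31 = 3·8 + 7
8 = 1·7 + 1
7 = 7·1 + 0  (stop)
So 5459/761 = [7; 5, 1, 3, 3, 1, 7].

[7; 5, 1, 3, 3, 1, 7]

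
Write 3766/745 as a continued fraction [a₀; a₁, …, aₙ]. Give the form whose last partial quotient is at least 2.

[5; 18, 5, 1, 6]

3766 = 5*745 + 41
745 = 18*41 + 7
41 = 5*7 + 6
7 = 1*6 + 1
6 = 6*1 + 0  (stop)
So 3766/745 = [5; 18, 5, 1, 6].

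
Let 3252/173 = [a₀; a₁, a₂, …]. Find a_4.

16

3252 = 18·173 + 138   →  a_0 = 18
173 = 1·138 + 35   →  a_1 = 1
138 = 3·35 + 33   →  a_2 = 3
35 = 1·33 + 2   →  a_3 = 1
33 = 16·2 + 1   →  a_4 = 16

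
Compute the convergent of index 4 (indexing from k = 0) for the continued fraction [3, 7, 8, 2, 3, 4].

Using pₖ = aₖpₖ₋₁ + pₖ₋₂, qₖ = aₖqₖ₋₁ + qₖ₋₂ (with p₋₁=1, p₋₂=0, q₋₁=0, q₋₂=1):
  k=0: a=3, p=3, q=1
  k=1: a=7, p=22, q=7
  k=2: a=8, p=179, q=57
  k=3: a=2, p=380, q=121
  k=4: a=3, p=1319, q=420

1319/420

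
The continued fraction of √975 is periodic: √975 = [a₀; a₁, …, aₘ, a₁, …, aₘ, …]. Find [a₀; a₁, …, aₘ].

a₀ = ⌊√975⌋ = 31.
With m₀=0, d₀=1 and mₖ₊₁ = dₖaₖ − mₖ, dₖ₊₁ = (n − mₖ₊₁²)/dₖ, aₖ₊₁ = ⌊(a₀+mₖ₊₁)/dₖ₊₁⌋:
  k=1: m=31, d=14, a=4
  k=2: m=25, d=25, a=2
  k=3: m=25, d=14, a=4
  k=4: m=31, d=1, a=62
d=1 and a=2a₀=62 at k=4, so the next step gives (m, d) = (31, 14) again — its k=1 value — and the period has length 4.

[31; 4, 2, 4, 62]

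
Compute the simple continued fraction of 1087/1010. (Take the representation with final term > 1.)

1087 = 1*1010 + 77
1010 = 13*77 + 9
77 = 8*9 + 5
9 = 1*5 + 4
5 = 1*4 + 1
4 = 4*1 + 0  (stop)
So 1087/1010 = [1; 13, 8, 1, 1, 4].

[1; 13, 8, 1, 1, 4]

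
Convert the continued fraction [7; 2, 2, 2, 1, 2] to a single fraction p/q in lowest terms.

341/46

Fold from the inside: start with 2/1.
  1 + 1/2 = 3/2
  2 + 2/3 = 8/3
  2 + 3/8 = 19/8
  2 + 8/19 = 46/19
  7 + 19/46 = 341/46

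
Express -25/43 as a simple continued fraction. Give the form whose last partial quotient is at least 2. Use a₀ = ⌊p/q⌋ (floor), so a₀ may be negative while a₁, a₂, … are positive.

-25 = -1*43 + 18
43 = 2*18 + 7
18 = 2*7 + 4
7 = 1*4 + 3
4 = 1*3 + 1
3 = 3*1 + 0  (stop)
So -25/43 = [-1; 2, 2, 1, 1, 3].

[-1; 2, 2, 1, 1, 3]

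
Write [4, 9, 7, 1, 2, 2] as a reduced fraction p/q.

Using pₖ = aₖpₖ₋₁ + pₖ₋₂ and qₖ = aₖqₖ₋₁ + qₖ₋₂:
  k=0: a=4, p=4, q=1
  k=1: a=9, p=37, q=9
  k=2: a=7, p=263, q=64
  k=3: a=1, p=300, q=73
  k=4: a=2, p=863, q=210
  k=5: a=2, p=2026, q=493

2026/493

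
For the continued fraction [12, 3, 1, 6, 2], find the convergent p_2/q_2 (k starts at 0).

49/4

Using pₖ = aₖpₖ₋₁ + pₖ₋₂, qₖ = aₖqₖ₋₁ + qₖ₋₂ (with p₋₁=1, p₋₂=0, q₋₁=0, q₋₂=1):
  k=0: a=12, p=12, q=1
  k=1: a=3, p=37, q=3
  k=2: a=1, p=49, q=4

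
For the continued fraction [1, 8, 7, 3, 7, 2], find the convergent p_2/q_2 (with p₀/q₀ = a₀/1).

Using pₖ = aₖpₖ₋₁ + pₖ₋₂, qₖ = aₖqₖ₋₁ + qₖ₋₂ (with p₋₁=1, p₋₂=0, q₋₁=0, q₋₂=1):
  k=0: a=1, p=1, q=1
  k=1: a=8, p=9, q=8
  k=2: a=7, p=64, q=57

64/57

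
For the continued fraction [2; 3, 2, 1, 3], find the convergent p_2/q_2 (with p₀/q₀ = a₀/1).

Using pₖ = aₖpₖ₋₁ + pₖ₋₂, qₖ = aₖqₖ₋₁ + qₖ₋₂ (with p₋₁=1, p₋₂=0, q₋₁=0, q₋₂=1):
  k=0: a=2, p=2, q=1
  k=1: a=3, p=7, q=3
  k=2: a=2, p=16, q=7

16/7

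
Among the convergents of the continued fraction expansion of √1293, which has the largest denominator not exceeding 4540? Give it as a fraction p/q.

√1293 = [35; 1, 22, 1, 70, …] (period length 4).
Convergents:
  p_0/q_0 = 35/1
  p_1/q_1 = 36/1
  p_2/q_2 = 827/23
  p_3/q_3 = 863/24
  p_4/q_4 = 61237/1703
  p_5/q_5 = 62100/1727
  p_6/q_6 = 1427437/39697
q_5 = 1727 ≤ 4540 < 39697 = q_6, so the answer is 62100/1727.

62100/1727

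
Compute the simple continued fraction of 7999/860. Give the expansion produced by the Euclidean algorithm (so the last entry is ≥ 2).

7999 = 9·860 + 259
860 = 3·259 + 83
259 = 3·83 + 10
83 = 8·10 + 3
10 = 3·3 + 1
3 = 3·1 + 0  (stop)
So 7999/860 = [9; 3, 3, 8, 3, 3].

[9; 3, 3, 8, 3, 3]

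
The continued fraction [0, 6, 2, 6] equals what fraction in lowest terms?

Fold from the inside: start with 6/1.
  2 + 1/6 = 13/6
  6 + 6/13 = 84/13
  0 + 13/84 = 13/84

13/84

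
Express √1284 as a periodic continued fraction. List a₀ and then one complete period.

a₀ = ⌊√1284⌋ = 35.
With m₀=0, d₀=1 and mₖ₊₁ = dₖaₖ − mₖ, dₖ₊₁ = (n − mₖ₊₁²)/dₖ, aₖ₊₁ = ⌊(a₀+mₖ₊₁)/dₖ₊₁⌋:
  k=1: m=35, d=59, a=1
  k=2: m=24, d=12, a=4
  k=3: m=24, d=59, a=1
  k=4: m=35, d=1, a=70
d=1 and a=2a₀=70 at k=4, so the next step gives (m, d) = (35, 59) again — its k=1 value — and the period has length 4.

[35; 1, 4, 1, 70]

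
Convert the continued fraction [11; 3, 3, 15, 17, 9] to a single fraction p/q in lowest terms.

Fold from the inside: start with 9/1.
  17 + 1/9 = 154/9
  15 + 9/154 = 2319/154
  3 + 154/2319 = 7111/2319
  3 + 2319/7111 = 23652/7111
  11 + 7111/23652 = 267283/23652

267283/23652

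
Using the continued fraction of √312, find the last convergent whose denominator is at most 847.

√312 = [17; 1, 1, 1, 34, …] (period length 4).
Convergents:
  p_0/q_0 = 17/1
  p_1/q_1 = 18/1
  p_2/q_2 = 35/2
  p_3/q_3 = 53/3
  p_4/q_4 = 1837/104
  p_5/q_5 = 1890/107
  p_6/q_6 = 3727/211
  p_7/q_7 = 5617/318
  p_8/q_8 = 194705/11023
q_7 = 318 ≤ 847 < 11023 = q_8, so the answer is 5617/318.

5617/318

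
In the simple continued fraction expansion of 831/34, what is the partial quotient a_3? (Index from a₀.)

1

831 = 24·34 + 15   →  a_0 = 24
34 = 2·15 + 4   →  a_1 = 2
15 = 3·4 + 3   →  a_2 = 3
4 = 1·3 + 1   →  a_3 = 1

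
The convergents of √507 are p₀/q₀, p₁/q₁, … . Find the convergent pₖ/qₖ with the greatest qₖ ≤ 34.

698/31

√507 = [22; 1, 1, 14, 1, 1, 44, …] (period length 6).
Convergents:
  p_0/q_0 = 22/1
  p_1/q_1 = 23/1
  p_2/q_2 = 45/2
  p_3/q_3 = 653/29
  p_4/q_4 = 698/31
  p_5/q_5 = 1351/60
q_4 = 31 ≤ 34 < 60 = q_5, so the answer is 698/31.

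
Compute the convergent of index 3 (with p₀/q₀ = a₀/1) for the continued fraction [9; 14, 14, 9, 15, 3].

16210/1787

Using pₖ = aₖpₖ₋₁ + pₖ₋₂, qₖ = aₖqₖ₋₁ + qₖ₋₂ (with p₋₁=1, p₋₂=0, q₋₁=0, q₋₂=1):
  k=0: a=9, p=9, q=1
  k=1: a=14, p=127, q=14
  k=2: a=14, p=1787, q=197
  k=3: a=9, p=16210, q=1787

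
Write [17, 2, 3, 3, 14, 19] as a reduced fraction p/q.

Fold from the inside: start with 19/1.
  14 + 1/19 = 267/19
  3 + 19/267 = 820/267
  3 + 267/820 = 2727/820
  2 + 820/2727 = 6274/2727
  17 + 2727/6274 = 109385/6274

109385/6274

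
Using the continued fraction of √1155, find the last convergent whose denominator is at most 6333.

√1155 = [33; 1, 66, …] (period length 2).
Convergents:
  p_0/q_0 = 33/1
  p_1/q_1 = 34/1
  p_2/q_2 = 2277/67
  p_3/q_3 = 2311/68
  p_4/q_4 = 154803/4555
  p_5/q_5 = 157114/4623
  p_6/q_6 = 10524327/309673
q_5 = 4623 ≤ 6333 < 309673 = q_6, so the answer is 157114/4623.

157114/4623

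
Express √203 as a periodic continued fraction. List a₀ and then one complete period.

a₀ = ⌊√203⌋ = 14.
With m₀=0, d₀=1 and mₖ₊₁ = dₖaₖ − mₖ, dₖ₊₁ = (n − mₖ₊₁²)/dₖ, aₖ₊₁ = ⌊(a₀+mₖ₊₁)/dₖ₊₁⌋:
  k=1: m=14, d=7, a=4
  k=2: m=14, d=1, a=28
d=1 and a=2a₀=28 at k=2, so the next step gives (m, d) = (14, 7) again — its k=1 value — and the period has length 2.

[14; 4, 28]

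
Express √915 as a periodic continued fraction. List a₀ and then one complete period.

a₀ = ⌊√915⌋ = 30.
With m₀=0, d₀=1 and mₖ₊₁ = dₖaₖ − mₖ, dₖ₊₁ = (n − mₖ₊₁²)/dₖ, aₖ₊₁ = ⌊(a₀+mₖ₊₁)/dₖ₊₁⌋:
  k=1: m=30, d=15, a=4
  k=2: m=30, d=1, a=60
d=1 and a=2a₀=60 at k=2, so the next step gives (m, d) = (30, 15) again — its k=1 value — and the period has length 2.

[30; 4, 60]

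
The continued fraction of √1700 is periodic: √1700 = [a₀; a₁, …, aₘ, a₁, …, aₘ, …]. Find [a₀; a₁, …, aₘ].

a₀ = ⌊√1700⌋ = 41.
With m₀=0, d₀=1 and mₖ₊₁ = dₖaₖ − mₖ, dₖ₊₁ = (n − mₖ₊₁²)/dₖ, aₖ₊₁ = ⌊(a₀+mₖ₊₁)/dₖ₊₁⌋:
  k=1: m=41, d=19, a=4
  k=2: m=35, d=25, a=3
  k=3: m=40, d=4, a=20
  k=4: m=40, d=25, a=3
  k=5: m=35, d=19, a=4
  k=6: m=41, d=1, a=82
d=1 and a=2a₀=82 at k=6, so the next step gives (m, d) = (41, 19) again — its k=1 value — and the period has length 6.

[41; 4, 3, 20, 3, 4, 82]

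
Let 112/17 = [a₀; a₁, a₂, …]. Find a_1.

1

112 = 6·17 + 10   →  a_0 = 6
17 = 1·10 + 7   →  a_1 = 1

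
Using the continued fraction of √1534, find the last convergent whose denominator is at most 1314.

√1534 = [39; 6, 78, …] (period length 2).
Convergents:
  p_0/q_0 = 39/1
  p_1/q_1 = 235/6
  p_2/q_2 = 18369/469
  p_3/q_3 = 110449/2820
q_2 = 469 ≤ 1314 < 2820 = q_3, so the answer is 18369/469.

18369/469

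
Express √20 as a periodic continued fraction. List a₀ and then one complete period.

[4; 2, 8]

a₀ = ⌊√20⌋ = 4.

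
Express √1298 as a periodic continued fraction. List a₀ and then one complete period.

a₀ = ⌊√1298⌋ = 36.
With m₀=0, d₀=1 and mₖ₊₁ = dₖaₖ − mₖ, dₖ₊₁ = (n − mₖ₊₁²)/dₖ, aₖ₊₁ = ⌊(a₀+mₖ₊₁)/dₖ₊₁⌋:
  k=1: m=36, d=2, a=36
  k=2: m=36, d=1, a=72
d=1 and a=2a₀=72 at k=2, so the next step gives (m, d) = (36, 2) again — its k=1 value — and the period has length 2.

[36; 36, 72]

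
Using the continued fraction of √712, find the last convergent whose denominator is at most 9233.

√712 = [26; 1, 2, 6, 2, 1, 52, …] (period length 6).
Convergents:
  p_0/q_0 = 26/1
  p_1/q_1 = 27/1
  p_2/q_2 = 80/3
  p_3/q_3 = 507/19
  p_4/q_4 = 1094/41
  p_5/q_5 = 1601/60
  p_6/q_6 = 84346/3161
  p_7/q_7 = 85947/3221
  p_8/q_8 = 256240/9603
q_7 = 3221 ≤ 9233 < 9603 = q_8, so the answer is 85947/3221.

85947/3221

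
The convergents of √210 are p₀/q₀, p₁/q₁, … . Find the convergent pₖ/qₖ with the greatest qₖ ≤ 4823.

47894/3305

√210 = [14; 2, 28, …] (period length 2).
Convergents:
  p_0/q_0 = 14/1
  p_1/q_1 = 29/2
  p_2/q_2 = 826/57
  p_3/q_3 = 1681/116
  p_4/q_4 = 47894/3305
  p_5/q_5 = 97469/6726
q_4 = 3305 ≤ 4823 < 6726 = q_5, so the answer is 47894/3305.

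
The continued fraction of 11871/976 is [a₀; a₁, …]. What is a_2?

11871 = 12·976 + 159   →  a_0 = 12
976 = 6·159 + 22   →  a_1 = 6
159 = 7·22 + 5   →  a_2 = 7

7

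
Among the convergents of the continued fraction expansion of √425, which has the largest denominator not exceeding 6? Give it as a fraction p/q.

103/5

√425 = [20; 1, 1, 1, 1, 1, 1, 40, …] (period length 7).
Convergents:
  p_0/q_0 = 20/1
  p_1/q_1 = 21/1
  p_2/q_2 = 41/2
  p_3/q_3 = 62/3
  p_4/q_4 = 103/5
  p_5/q_5 = 165/8
q_4 = 5 ≤ 6 < 8 = q_5, so the answer is 103/5.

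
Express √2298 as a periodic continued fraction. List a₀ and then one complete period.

a₀ = ⌊√2298⌋ = 47.
With m₀=0, d₀=1 and mₖ₊₁ = dₖaₖ − mₖ, dₖ₊₁ = (n − mₖ₊₁²)/dₖ, aₖ₊₁ = ⌊(a₀+mₖ₊₁)/dₖ₊₁⌋:
  k=1: m=47, d=89, a=1
  k=2: m=42, d=6, a=14
  k=3: m=42, d=89, a=1
  k=4: m=47, d=1, a=94
d=1 and a=2a₀=94 at k=4, so the next step gives (m, d) = (47, 89) again — its k=1 value — and the period has length 4.

[47; 1, 14, 1, 94]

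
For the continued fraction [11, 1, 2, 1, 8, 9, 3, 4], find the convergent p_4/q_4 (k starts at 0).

Using pₖ = aₖpₖ₋₁ + pₖ₋₂, qₖ = aₖqₖ₋₁ + qₖ₋₂ (with p₋₁=1, p₋₂=0, q₋₁=0, q₋₂=1):
  k=0: a=11, p=11, q=1
  k=1: a=1, p=12, q=1
  k=2: a=2, p=35, q=3
  k=3: a=1, p=47, q=4
  k=4: a=8, p=411, q=35

411/35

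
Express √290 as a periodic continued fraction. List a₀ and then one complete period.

[17; 34]

a₀ = ⌊√290⌋ = 17.
With m₀=0, d₀=1 and mₖ₊₁ = dₖaₖ − mₖ, dₖ₊₁ = (n − mₖ₊₁²)/dₖ, aₖ₊₁ = ⌊(a₀+mₖ₊₁)/dₖ₊₁⌋:
  k=1: m=17, d=1, a=34
d=1 and a=2a₀=34 at k=1, so the next step gives (m, d) = (17, 1) again — its k=1 value — and the period has length 1.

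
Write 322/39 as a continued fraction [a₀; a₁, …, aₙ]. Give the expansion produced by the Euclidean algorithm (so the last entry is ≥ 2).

[8; 3, 1, 9]

322 = 8×39 + 10
39 = 3×10 + 9
10 = 1×9 + 1
9 = 9×1 + 0  (stop)
So 322/39 = [8; 3, 1, 9].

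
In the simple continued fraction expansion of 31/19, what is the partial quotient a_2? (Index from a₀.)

31 = 1·19 + 12   →  a_0 = 1
19 = 1·12 + 7   →  a_1 = 1
12 = 1·7 + 5   →  a_2 = 1

1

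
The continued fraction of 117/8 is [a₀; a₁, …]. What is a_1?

1

117 = 14·8 + 5   →  a_0 = 14
8 = 1·5 + 3   →  a_1 = 1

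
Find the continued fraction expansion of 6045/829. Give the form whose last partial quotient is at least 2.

6045 = 7·829 + 242
829 = 3·242 + 103
242 = 2·103 + 36
103 = 2·36 + 31
36 = 1·31 + 5
31 = 6·5 + 1
5 = 5·1 + 0  (stop)
So 6045/829 = [7; 3, 2, 2, 1, 6, 5].

[7; 3, 2, 2, 1, 6, 5]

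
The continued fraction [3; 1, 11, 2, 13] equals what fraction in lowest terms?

Using pₖ = aₖpₖ₋₁ + pₖ₋₂ and qₖ = aₖqₖ₋₁ + qₖ₋₂:
  k=0: a=3, p=3, q=1
  k=1: a=1, p=4, q=1
  k=2: a=11, p=47, q=12
  k=3: a=2, p=98, q=25
  k=4: a=13, p=1321, q=337

1321/337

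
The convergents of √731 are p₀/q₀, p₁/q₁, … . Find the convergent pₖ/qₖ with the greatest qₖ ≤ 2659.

39447/1459

√731 = [27; 27, 54, …] (period length 2).
Convergents:
  p_0/q_0 = 27/1
  p_1/q_1 = 730/27
  p_2/q_2 = 39447/1459
  p_3/q_3 = 1065799/39420
q_2 = 1459 ≤ 2659 < 39420 = q_3, so the answer is 39447/1459.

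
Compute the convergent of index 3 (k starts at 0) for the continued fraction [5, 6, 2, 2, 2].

Using pₖ = aₖpₖ₋₁ + pₖ₋₂, qₖ = aₖqₖ₋₁ + qₖ₋₂ (with p₋₁=1, p₋₂=0, q₋₁=0, q₋₂=1):
  k=0: a=5, p=5, q=1
  k=1: a=6, p=31, q=6
  k=2: a=2, p=67, q=13
  k=3: a=2, p=165, q=32

165/32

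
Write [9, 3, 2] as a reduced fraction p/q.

Using pₖ = aₖpₖ₋₁ + pₖ₋₂ and qₖ = aₖqₖ₋₁ + qₖ₋₂:
  k=0: a=9, p=9, q=1
  k=1: a=3, p=28, q=3
  k=2: a=2, p=65, q=7

65/7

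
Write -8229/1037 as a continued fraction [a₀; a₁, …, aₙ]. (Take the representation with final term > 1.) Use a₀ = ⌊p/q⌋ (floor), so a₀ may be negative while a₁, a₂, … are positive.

[-8; 15, 2, 10, 1, 2]

-8229 = -8*1037 + 67
1037 = 15*67 + 32
67 = 2*32 + 3
32 = 10*3 + 2
3 = 1*2 + 1
2 = 2*1 + 0  (stop)
So -8229/1037 = [-8; 15, 2, 10, 1, 2].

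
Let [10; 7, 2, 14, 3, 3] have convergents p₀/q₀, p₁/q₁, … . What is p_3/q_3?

2199/217

Using pₖ = aₖpₖ₋₁ + pₖ₋₂, qₖ = aₖqₖ₋₁ + qₖ₋₂ (with p₋₁=1, p₋₂=0, q₋₁=0, q₋₂=1):
  k=0: a=10, p=10, q=1
  k=1: a=7, p=71, q=7
  k=2: a=2, p=152, q=15
  k=3: a=14, p=2199, q=217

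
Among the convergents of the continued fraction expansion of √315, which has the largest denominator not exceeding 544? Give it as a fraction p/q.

√315 = [17; 1, 2, 1, 34, …] (period length 4).
Convergents:
  p_0/q_0 = 17/1
  p_1/q_1 = 18/1
  p_2/q_2 = 53/3
  p_3/q_3 = 71/4
  p_4/q_4 = 2467/139
  p_5/q_5 = 2538/143
  p_6/q_6 = 7543/425
  p_7/q_7 = 10081/568
q_6 = 425 ≤ 544 < 568 = q_7, so the answer is 7543/425.

7543/425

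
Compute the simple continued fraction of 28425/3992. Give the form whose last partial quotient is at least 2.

[7; 8, 3, 2, 1, 15, 3]

28425 = 7*3992 + 481
3992 = 8*481 + 144
481 = 3*144 + 49
144 = 2*49 + 46
49 = 1*46 + 3
46 = 15*3 + 1
3 = 3*1 + 0  (stop)
So 28425/3992 = [7; 8, 3, 2, 1, 15, 3].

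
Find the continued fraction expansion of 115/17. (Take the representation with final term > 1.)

[6; 1, 3, 4]

115 = 6×17 + 13
17 = 1×13 + 4
13 = 3×4 + 1
4 = 4×1 + 0  (stop)
So 115/17 = [6; 1, 3, 4].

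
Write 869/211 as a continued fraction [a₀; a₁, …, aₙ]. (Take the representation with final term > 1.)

[4; 8, 2, 3, 1, 2]

869 = 4×211 + 25
211 = 8×25 + 11
25 = 2×11 + 3
11 = 3×3 + 2
3 = 1×2 + 1
2 = 2×1 + 0  (stop)
So 869/211 = [4; 8, 2, 3, 1, 2].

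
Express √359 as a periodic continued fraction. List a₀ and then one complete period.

[18; 1, 17, 1, 36]

a₀ = ⌊√359⌋ = 18.
With m₀=0, d₀=1 and mₖ₊₁ = dₖaₖ − mₖ, dₖ₊₁ = (n − mₖ₊₁²)/dₖ, aₖ₊₁ = ⌊(a₀+mₖ₊₁)/dₖ₊₁⌋:
  k=1: m=18, d=35, a=1
  k=2: m=17, d=2, a=17
  k=3: m=17, d=35, a=1
  k=4: m=18, d=1, a=36
d=1 and a=2a₀=36 at k=4, so the next step gives (m, d) = (18, 35) again — its k=1 value — and the period has length 4.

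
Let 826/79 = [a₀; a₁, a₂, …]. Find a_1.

826 = 10·79 + 36   →  a_0 = 10
79 = 2·36 + 7   →  a_1 = 2

2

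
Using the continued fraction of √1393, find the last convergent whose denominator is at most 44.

√1393 = [37; 3, 10, 3, 74, …] (period length 4).
Convergents:
  p_0/q_0 = 37/1
  p_1/q_1 = 112/3
  p_2/q_2 = 1157/31
  p_3/q_3 = 3583/96
q_2 = 31 ≤ 44 < 96 = q_3, so the answer is 1157/31.

1157/31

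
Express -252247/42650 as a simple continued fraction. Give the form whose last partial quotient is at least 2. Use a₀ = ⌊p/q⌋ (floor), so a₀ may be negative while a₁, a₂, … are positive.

-252247 = -6*42650 + 3653
42650 = 11*3653 + 2467
3653 = 1*2467 + 1186
2467 = 2*1186 + 95
1186 = 12*95 + 46
95 = 2*46 + 3
46 = 15*3 + 1
3 = 3*1 + 0  (stop)
So -252247/42650 = [-6; 11, 1, 2, 12, 2, 15, 3].

[-6; 11, 1, 2, 12, 2, 15, 3]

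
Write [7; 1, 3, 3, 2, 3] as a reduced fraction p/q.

800/103

Fold from the inside: start with 3/1.
  2 + 1/3 = 7/3
  3 + 3/7 = 24/7
  3 + 7/24 = 79/24
  1 + 24/79 = 103/79
  7 + 79/103 = 800/103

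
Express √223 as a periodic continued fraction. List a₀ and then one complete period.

[14; 1, 13, 1, 28]

a₀ = ⌊√223⌋ = 14.
With m₀=0, d₀=1 and mₖ₊₁ = dₖaₖ − mₖ, dₖ₊₁ = (n − mₖ₊₁²)/dₖ, aₖ₊₁ = ⌊(a₀+mₖ₊₁)/dₖ₊₁⌋:
  k=1: m=14, d=27, a=1
  k=2: m=13, d=2, a=13
  k=3: m=13, d=27, a=1
  k=4: m=14, d=1, a=28
d=1 and a=2a₀=28 at k=4, so the next step gives (m, d) = (14, 27) again — its k=1 value — and the period has length 4.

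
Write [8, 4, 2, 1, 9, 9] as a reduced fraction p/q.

9440/1147

Fold from the inside: start with 9/1.
  9 + 1/9 = 82/9
  1 + 9/82 = 91/82
  2 + 82/91 = 264/91
  4 + 91/264 = 1147/264
  8 + 264/1147 = 9440/1147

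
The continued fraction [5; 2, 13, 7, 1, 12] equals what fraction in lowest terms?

Fold from the inside: start with 12/1.
  1 + 1/12 = 13/12
  7 + 12/13 = 103/13
  13 + 13/103 = 1352/103
  2 + 103/1352 = 2807/1352
  5 + 1352/2807 = 15387/2807

15387/2807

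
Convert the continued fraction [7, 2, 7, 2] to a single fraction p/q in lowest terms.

Using pₖ = aₖpₖ₋₁ + pₖ₋₂ and qₖ = aₖqₖ₋₁ + qₖ₋₂:
  k=0: a=7, p=7, q=1
  k=1: a=2, p=15, q=2
  k=2: a=7, p=112, q=15
  k=3: a=2, p=239, q=32

239/32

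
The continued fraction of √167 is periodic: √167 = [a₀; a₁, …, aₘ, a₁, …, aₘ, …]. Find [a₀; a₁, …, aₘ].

a₀ = ⌊√167⌋ = 12.
With m₀=0, d₀=1 and mₖ₊₁ = dₖaₖ − mₖ, dₖ₊₁ = (n − mₖ₊₁²)/dₖ, aₖ₊₁ = ⌊(a₀+mₖ₊₁)/dₖ₊₁⌋:
  k=1: m=12, d=23, a=1
  k=2: m=11, d=2, a=11
  k=3: m=11, d=23, a=1
  k=4: m=12, d=1, a=24
d=1 and a=2a₀=24 at k=4, so the next step gives (m, d) = (12, 23) again — its k=1 value — and the period has length 4.

[12; 1, 11, 1, 24]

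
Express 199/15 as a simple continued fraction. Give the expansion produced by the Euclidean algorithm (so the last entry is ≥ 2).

199 = 13*15 + 4
15 = 3*4 + 3
4 = 1*3 + 1
3 = 3*1 + 0  (stop)
So 199/15 = [13; 3, 1, 3].

[13; 3, 1, 3]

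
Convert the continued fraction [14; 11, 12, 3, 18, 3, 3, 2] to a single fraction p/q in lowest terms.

2475219/175669

Using pₖ = aₖpₖ₋₁ + pₖ₋₂ and qₖ = aₖqₖ₋₁ + qₖ₋₂:
  k=0: a=14, p=14, q=1
  k=1: a=11, p=155, q=11
  k=2: a=12, p=1874, q=133
  k=3: a=3, p=5777, q=410
  k=4: a=18, p=105860, q=7513
  k=5: a=3, p=323357, q=22949
  k=6: a=3, p=1075931, q=76360
  k=7: a=2, p=2475219, q=175669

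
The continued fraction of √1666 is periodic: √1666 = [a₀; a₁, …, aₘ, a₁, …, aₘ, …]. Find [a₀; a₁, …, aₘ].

a₀ = ⌊√1666⌋ = 40.
With m₀=0, d₀=1 and mₖ₊₁ = dₖaₖ − mₖ, dₖ₊₁ = (n − mₖ₊₁²)/dₖ, aₖ₊₁ = ⌊(a₀+mₖ₊₁)/dₖ₊₁⌋:
  k=1: m=40, d=66, a=1
  k=2: m=26, d=15, a=4
  k=3: m=34, d=34, a=2
  k=4: m=34, d=15, a=4
  k=5: m=26, d=66, a=1
  k=6: m=40, d=1, a=80
d=1 and a=2a₀=80 at k=6, so the next step gives (m, d) = (40, 66) again — its k=1 value — and the period has length 6.

[40; 1, 4, 2, 4, 1, 80]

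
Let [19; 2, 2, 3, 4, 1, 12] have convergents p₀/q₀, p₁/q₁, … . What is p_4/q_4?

1417/73

Using pₖ = aₖpₖ₋₁ + pₖ₋₂, qₖ = aₖqₖ₋₁ + qₖ₋₂ (with p₋₁=1, p₋₂=0, q₋₁=0, q₋₂=1):
  k=0: a=19, p=19, q=1
  k=1: a=2, p=39, q=2
  k=2: a=2, p=97, q=5
  k=3: a=3, p=330, q=17
  k=4: a=4, p=1417, q=73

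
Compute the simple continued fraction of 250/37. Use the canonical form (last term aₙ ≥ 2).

250 = 6×37 + 28
37 = 1×28 + 9
28 = 3×9 + 1
9 = 9×1 + 0  (stop)
So 250/37 = [6; 1, 3, 9].

[6; 1, 3, 9]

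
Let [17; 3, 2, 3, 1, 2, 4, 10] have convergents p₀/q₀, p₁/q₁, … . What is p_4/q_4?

Using pₖ = aₖpₖ₋₁ + pₖ₋₂, qₖ = aₖqₖ₋₁ + qₖ₋₂ (with p₋₁=1, p₋₂=0, q₋₁=0, q₋₂=1):
  k=0: a=17, p=17, q=1
  k=1: a=3, p=52, q=3
  k=2: a=2, p=121, q=7
  k=3: a=3, p=415, q=24
  k=4: a=1, p=536, q=31

536/31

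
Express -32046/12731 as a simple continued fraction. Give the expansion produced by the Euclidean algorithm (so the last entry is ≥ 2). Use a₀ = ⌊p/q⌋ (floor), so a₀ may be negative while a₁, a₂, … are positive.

-32046 = -3*12731 + 6147
12731 = 2*6147 + 437
6147 = 14*437 + 29
437 = 15*29 + 2
29 = 14*2 + 1
2 = 2*1 + 0  (stop)
So -32046/12731 = [-3; 2, 14, 15, 14, 2].

[-3; 2, 14, 15, 14, 2]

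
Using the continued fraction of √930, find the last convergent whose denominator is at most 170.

√930 = [30; 2, 60, …] (period length 2).
Convergents:
  p_0/q_0 = 30/1
  p_1/q_1 = 61/2
  p_2/q_2 = 3690/121
  p_3/q_3 = 7441/244
q_2 = 121 ≤ 170 < 244 = q_3, so the answer is 3690/121.

3690/121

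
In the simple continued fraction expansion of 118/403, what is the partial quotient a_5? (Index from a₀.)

118 = 0·403 + 118   →  a_0 = 0
403 = 3·118 + 49   →  a_1 = 3
118 = 2·49 + 20   →  a_2 = 2
49 = 2·20 + 9   →  a_3 = 2
20 = 2·9 + 2   →  a_4 = 2
9 = 4·2 + 1   →  a_5 = 4

4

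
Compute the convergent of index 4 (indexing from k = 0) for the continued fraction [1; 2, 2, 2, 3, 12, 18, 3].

Using pₖ = aₖpₖ₋₁ + pₖ₋₂, qₖ = aₖqₖ₋₁ + qₖ₋₂ (with p₋₁=1, p₋₂=0, q₋₁=0, q₋₂=1):
  k=0: a=1, p=1, q=1
  k=1: a=2, p=3, q=2
  k=2: a=2, p=7, q=5
  k=3: a=2, p=17, q=12
  k=4: a=3, p=58, q=41

58/41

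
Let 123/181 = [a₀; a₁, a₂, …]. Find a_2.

123 = 0·181 + 123   →  a_0 = 0
181 = 1·123 + 58   →  a_1 = 1
123 = 2·58 + 7   →  a_2 = 2

2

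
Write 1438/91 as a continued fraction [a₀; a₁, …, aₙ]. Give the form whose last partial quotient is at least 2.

1438 = 15*91 + 73
91 = 1*73 + 18
73 = 4*18 + 1
18 = 18*1 + 0  (stop)
So 1438/91 = [15; 1, 4, 18].

[15; 1, 4, 18]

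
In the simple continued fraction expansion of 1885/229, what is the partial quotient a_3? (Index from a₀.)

8

1885 = 8·229 + 53   →  a_0 = 8
229 = 4·53 + 17   →  a_1 = 4
53 = 3·17 + 2   →  a_2 = 3
17 = 8·2 + 1   →  a_3 = 8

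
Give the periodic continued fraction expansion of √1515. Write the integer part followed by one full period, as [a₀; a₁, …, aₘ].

a₀ = ⌊√1515⌋ = 38.

[38; 1, 11, 1, 76]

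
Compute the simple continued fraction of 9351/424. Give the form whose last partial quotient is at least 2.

9351 = 22×424 + 23
424 = 18×23 + 10
23 = 2×10 + 3
10 = 3×3 + 1
3 = 3×1 + 0  (stop)
So 9351/424 = [22; 18, 2, 3, 3].

[22; 18, 2, 3, 3]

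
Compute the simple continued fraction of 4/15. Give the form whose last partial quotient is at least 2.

[0; 3, 1, 3]

4 = 0·15 + 4
15 = 3·4 + 3
4 = 1·3 + 1
3 = 3·1 + 0  (stop)
So 4/15 = [0; 3, 1, 3].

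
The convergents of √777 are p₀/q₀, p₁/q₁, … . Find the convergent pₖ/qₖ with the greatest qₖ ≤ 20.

223/8

√777 = [27; 1, 6, 1, 54, …] (period length 4).
Convergents:
  p_0/q_0 = 27/1
  p_1/q_1 = 28/1
  p_2/q_2 = 195/7
  p_3/q_3 = 223/8
  p_4/q_4 = 12237/439
q_3 = 8 ≤ 20 < 439 = q_4, so the answer is 223/8.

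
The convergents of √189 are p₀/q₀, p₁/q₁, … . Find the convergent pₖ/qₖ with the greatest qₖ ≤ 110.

1471/107

√189 = [13; 1, 2, 1, 26, …] (period length 4).
Convergents:
  p_0/q_0 = 13/1
  p_1/q_1 = 14/1
  p_2/q_2 = 41/3
  p_3/q_3 = 55/4
  p_4/q_4 = 1471/107
  p_5/q_5 = 1526/111
q_4 = 107 ≤ 110 < 111 = q_5, so the answer is 1471/107.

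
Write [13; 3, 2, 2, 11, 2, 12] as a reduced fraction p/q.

Using pₖ = aₖpₖ₋₁ + pₖ₋₂ and qₖ = aₖqₖ₋₁ + qₖ₋₂:
  k=0: a=13, p=13, q=1
  k=1: a=3, p=40, q=3
  k=2: a=2, p=93, q=7
  k=3: a=2, p=226, q=17
  k=4: a=11, p=2579, q=194
  k=5: a=2, p=5384, q=405
  k=6: a=12, p=67187, q=5054

67187/5054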